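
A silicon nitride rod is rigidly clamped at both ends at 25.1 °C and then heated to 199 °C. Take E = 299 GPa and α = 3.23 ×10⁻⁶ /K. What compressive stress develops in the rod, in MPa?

168 MPa

ΔT = 173.9 K. Constrained thermal stress σ = E·α·ΔT = 299.0×10³ MPa × 3.23×10⁻⁶ × 173.9 = 168 MPa (compressive).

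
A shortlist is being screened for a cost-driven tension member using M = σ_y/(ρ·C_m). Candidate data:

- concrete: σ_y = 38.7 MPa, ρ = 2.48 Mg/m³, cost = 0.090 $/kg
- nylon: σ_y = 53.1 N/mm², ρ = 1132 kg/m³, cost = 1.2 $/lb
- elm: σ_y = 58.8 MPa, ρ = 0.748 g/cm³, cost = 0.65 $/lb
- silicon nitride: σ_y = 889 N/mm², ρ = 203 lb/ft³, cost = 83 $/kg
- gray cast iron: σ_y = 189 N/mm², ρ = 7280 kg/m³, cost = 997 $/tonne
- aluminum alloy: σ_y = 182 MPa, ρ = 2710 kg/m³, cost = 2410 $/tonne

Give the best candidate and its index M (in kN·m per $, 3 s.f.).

concrete, M = 173 kN·m per $

Normalizing units and computing the index:
  concrete: σ_y = 38.70 MPa, ρ = 2480 kg/m³, cost = 0.09000 $/kg
  nylon: σ_y = 53.10 MPa, ρ = 1132 kg/m³, cost = 2.646 $/kg
  elm: σ_y = 58.80 MPa, ρ = 748.0 kg/m³, cost = 1.433 $/kg
  silicon nitride: σ_y = 889.0 MPa, ρ = 3252 kg/m³, cost = 83.00 $/kg
  gray cast iron: σ_y = 189.0 MPa, ρ = 7280 kg/m³, cost = 0.9970 $/kg
  aluminum alloy: σ_y = 182.0 MPa, ρ = 2710 kg/m³, cost = 2.410 $/kg
  concrete: M = 173 kN·m per $
  elm: M = 54.9 kN·m per $
  aluminum alloy: M = 27.9 kN·m per $
  gray cast iron: M = 26.0 kN·m per $
  nylon: M = 17.7 kN·m per $
  silicon nitride: M = 3.29 kN·m per $
The maximum is for concrete.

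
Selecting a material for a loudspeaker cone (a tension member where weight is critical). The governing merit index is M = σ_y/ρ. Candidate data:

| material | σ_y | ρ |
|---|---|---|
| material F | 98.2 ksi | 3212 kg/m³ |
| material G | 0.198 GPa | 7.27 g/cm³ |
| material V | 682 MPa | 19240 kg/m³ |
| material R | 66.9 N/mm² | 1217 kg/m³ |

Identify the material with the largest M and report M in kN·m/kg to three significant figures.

Putting every candidate on a common basis:
  material F: σ_y = 677.1 MPa, ρ = 3212 kg/m³
  material G: σ_y = 198.0 MPa, ρ = 7270 kg/m³
  material V: σ_y = 682.0 MPa, ρ = 19240 kg/m³
  material R: σ_y = 66.90 MPa, ρ = 1217 kg/m³
  material F: M = 211 kN·m/kg
  material R: M = 55.0 kN·m/kg
  material V: M = 35.4 kN·m/kg
  material G: M = 27.2 kN·m/kg
Highest index: material F.

material F, M = 211 kN·m/kg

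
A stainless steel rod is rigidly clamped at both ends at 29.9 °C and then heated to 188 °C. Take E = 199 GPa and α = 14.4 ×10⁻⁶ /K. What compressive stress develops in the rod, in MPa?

ΔT = 158.1 K. Constrained thermal stress σ = E·α·ΔT = 199.0×10³ MPa × 14.4×10⁻⁶ × 158.1 = 453 MPa (compressive).

453 MPa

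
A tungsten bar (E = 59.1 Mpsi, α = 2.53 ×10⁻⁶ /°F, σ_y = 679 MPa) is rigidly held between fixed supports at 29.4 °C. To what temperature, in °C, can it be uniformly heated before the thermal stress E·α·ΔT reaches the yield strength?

E = 59.1 Mpsi = 407.5 GPa.
α = 2.53×10⁻⁶/°F × 9/5 = 4.55×10⁻⁶/K.
E·α·ΔT = 679.0 MPa ⇒ ΔT = 679.0 / (407.5×10³ × 4.55×10⁻⁶) = 365.9 K.
T = 29.4 + 365.9 = 395.3 °C.

395 °C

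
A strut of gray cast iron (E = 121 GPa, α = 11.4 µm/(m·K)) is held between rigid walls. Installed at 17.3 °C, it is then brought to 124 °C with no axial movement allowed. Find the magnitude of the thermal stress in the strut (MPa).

147 MPa

ΔT = 106.7 K. Constrained thermal stress σ = E·α·ΔT = 121.0×10³ MPa × 11.4×10⁻⁶ × 106.7 = 147 MPa (compressive).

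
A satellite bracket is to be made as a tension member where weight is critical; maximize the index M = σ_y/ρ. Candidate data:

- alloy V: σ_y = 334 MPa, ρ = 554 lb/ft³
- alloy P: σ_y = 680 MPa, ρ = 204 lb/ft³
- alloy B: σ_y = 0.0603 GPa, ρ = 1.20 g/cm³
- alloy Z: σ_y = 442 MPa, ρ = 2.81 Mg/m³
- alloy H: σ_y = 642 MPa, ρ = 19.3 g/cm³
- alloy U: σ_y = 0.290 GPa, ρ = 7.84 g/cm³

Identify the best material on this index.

After converting to SI:
  alloy V: σ_y = 334.0 MPa, ρ = 8874 kg/m³
  alloy P: σ_y = 680.0 MPa, ρ = 3268 kg/m³
  alloy B: σ_y = 60.30 MPa, ρ = 1200 kg/m³
  alloy Z: σ_y = 442.0 MPa, ρ = 2810 kg/m³
  alloy H: σ_y = 642.0 MPa, ρ = 19300 kg/m³
  alloy U: σ_y = 290.0 MPa, ρ = 7840 kg/m³
  alloy P: M = 208 kN·m/kg
  alloy Z: M = 157 kN·m/kg
  alloy B: M = 50.2 kN·m/kg
  alloy V: M = 37.6 kN·m/kg
  alloy U: M = 37.0 kN·m/kg
  alloy H: M = 33.3 kN·m/kg
Alloy P has the largest M.

alloy P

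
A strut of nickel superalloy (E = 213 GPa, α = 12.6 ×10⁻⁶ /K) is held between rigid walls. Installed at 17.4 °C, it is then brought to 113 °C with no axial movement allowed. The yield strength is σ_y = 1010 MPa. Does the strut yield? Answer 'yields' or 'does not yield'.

ΔT = 95.60 K. Constrained thermal stress σ = E·α·ΔT = 213.0×10³ MPa × 12.6×10⁻⁶ × 95.60 = 257 MPa (compressive).
Compare to σ_y = 1010 MPa: σ < σ_y, so it does not yield.

does not yield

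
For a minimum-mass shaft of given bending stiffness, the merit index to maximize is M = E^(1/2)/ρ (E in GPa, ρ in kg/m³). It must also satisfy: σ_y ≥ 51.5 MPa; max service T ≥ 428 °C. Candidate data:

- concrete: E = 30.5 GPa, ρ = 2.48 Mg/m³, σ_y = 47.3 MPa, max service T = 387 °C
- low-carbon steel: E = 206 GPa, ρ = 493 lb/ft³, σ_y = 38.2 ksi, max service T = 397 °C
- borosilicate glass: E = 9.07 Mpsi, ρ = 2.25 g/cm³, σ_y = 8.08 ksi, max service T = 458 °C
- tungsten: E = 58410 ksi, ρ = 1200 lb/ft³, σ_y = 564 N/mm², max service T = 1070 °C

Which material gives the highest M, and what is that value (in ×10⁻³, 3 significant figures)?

borosilicate glass, M = 3.51×10⁻³

Screen on constraints: σ_y ≥ 51.5 MPa; max service T ≥ 428 °C. Survivors: borosilicate glass, tungsten.
In SI units:
  borosilicate glass: E = 62.54 GPa, ρ = 2250 kg/m³
  tungsten: E = 402.7 GPa, ρ = 19220 kg/m³
  borosilicate glass: M = 3.51×10⁻³
  tungsten: M = 1.04×10⁻³
The maximum is for borosilicate glass.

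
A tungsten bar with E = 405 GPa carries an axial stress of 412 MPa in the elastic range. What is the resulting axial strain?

1.02×10⁻³

ε = σ/E = 412 / 405000 = 1.02×10⁻³.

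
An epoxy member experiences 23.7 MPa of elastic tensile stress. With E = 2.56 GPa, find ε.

ε = σ/E = 23.7 / 2560 = 9.26×10⁻³.

9.26×10⁻³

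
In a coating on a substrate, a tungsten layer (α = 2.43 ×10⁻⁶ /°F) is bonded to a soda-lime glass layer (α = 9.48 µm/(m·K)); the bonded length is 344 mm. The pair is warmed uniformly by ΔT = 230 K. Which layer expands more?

soda-lime glass

tungsten: α = 2.43×10⁻⁶/°F × 9/5 = 4.37×10⁻⁶/K.
α(tungsten) = 4.37×10⁻⁶/K vs α(soda-lime glass) = 9.48×10⁻⁶/K.
Higher α expands more for the same ΔT: soda-lime glass.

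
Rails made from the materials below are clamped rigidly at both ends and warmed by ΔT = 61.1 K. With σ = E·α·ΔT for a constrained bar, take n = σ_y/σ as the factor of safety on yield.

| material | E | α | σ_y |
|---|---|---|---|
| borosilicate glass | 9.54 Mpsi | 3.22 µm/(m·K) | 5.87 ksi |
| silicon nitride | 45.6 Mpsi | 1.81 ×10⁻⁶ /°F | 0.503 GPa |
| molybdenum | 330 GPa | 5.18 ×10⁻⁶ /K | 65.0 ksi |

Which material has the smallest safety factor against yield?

Per material, after unit conversion:
  borosilicate glass: E = 65.78, α = 3.22, σ_y = 40.47 → σ = 12.9 MPa, n = 3.13
  silicon nitride: E = 314.4, α = 3.26, σ_y = 503.0 → σ = 62.6 MPa, n = 8.04
  molybdenum: E = 330.0, α = 5.18, σ_y = 448.2 → σ = 104 MPa, n = 4.29
The minimum is borosilicate glass at n = 3.13.

borosilicate glass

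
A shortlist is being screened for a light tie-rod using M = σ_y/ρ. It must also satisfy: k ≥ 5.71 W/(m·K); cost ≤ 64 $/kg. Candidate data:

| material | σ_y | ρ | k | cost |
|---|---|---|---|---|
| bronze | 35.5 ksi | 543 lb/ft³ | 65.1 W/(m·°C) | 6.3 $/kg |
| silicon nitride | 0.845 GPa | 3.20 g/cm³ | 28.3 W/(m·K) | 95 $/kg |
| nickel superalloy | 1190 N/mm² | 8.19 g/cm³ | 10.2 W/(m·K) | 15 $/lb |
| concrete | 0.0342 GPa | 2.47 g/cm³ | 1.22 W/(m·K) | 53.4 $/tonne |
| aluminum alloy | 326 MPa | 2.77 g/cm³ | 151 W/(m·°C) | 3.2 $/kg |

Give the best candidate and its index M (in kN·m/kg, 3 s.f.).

nickel superalloy, M = 145 kN·m/kg

Screen on constraints: k ≥ 5.71 W/(m·K); cost ≤ 64 $/kg. Survivors: bronze, nickel superalloy, aluminum alloy.
Putting every candidate on a common basis:
  bronze: σ_y = 244.8 MPa, ρ = 8698 kg/m³
  nickel superalloy: σ_y = 1190 MPa, ρ = 8190 kg/m³
  aluminum alloy: σ_y = 326.0 MPa, ρ = 2770 kg/m³
  nickel superalloy: M = 145 kN·m/kg
  aluminum alloy: M = 118 kN·m/kg
  bronze: M = 28.1 kN·m/kg
Nickel superalloy ranks first.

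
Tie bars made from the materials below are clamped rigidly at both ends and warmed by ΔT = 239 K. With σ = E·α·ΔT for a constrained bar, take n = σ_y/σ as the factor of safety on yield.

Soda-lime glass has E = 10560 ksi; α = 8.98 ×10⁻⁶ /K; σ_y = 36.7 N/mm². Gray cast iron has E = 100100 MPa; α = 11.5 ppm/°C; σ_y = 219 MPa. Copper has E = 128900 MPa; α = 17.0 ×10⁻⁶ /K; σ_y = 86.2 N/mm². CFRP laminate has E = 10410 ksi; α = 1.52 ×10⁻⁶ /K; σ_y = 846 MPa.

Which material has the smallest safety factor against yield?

copper

With everything in SI (GPa, ×10⁻⁶/K, MPa):
  soda-lime glass: E = 72.81, α = 8.98, σ_y = 36.70 → σ = 156 MPa, n = 0.235
  gray cast iron: E = 100.1, α = 11.5, σ_y = 219.0 → σ = 275 MPa, n = 0.796
  copper: E = 128.9, α = 17.0, σ_y = 86.20 → σ = 524 MPa, n = 0.165
  CFRP laminate: E = 71.77, α = 1.52, σ_y = 846.0 → σ = 26.1 MPa, n = 32.4
The minimum is copper at n = 0.165.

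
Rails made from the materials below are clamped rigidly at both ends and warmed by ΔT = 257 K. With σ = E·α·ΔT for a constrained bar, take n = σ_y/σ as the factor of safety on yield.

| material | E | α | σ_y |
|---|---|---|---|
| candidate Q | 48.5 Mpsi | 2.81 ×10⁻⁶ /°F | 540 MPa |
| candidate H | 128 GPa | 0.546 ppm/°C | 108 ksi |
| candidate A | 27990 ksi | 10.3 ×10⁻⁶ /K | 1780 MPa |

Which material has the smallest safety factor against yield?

candidate Q

Per material, after unit conversion:
  candidate Q: E = 334.4, α = 5.06, σ_y = 540.0 → σ = 435 MPa, n = 1.24
  candidate H: E = 128.0, α = 0.546, σ_y = 744.6 → σ = 18.0 MPa, n = 41.5
  candidate A: E = 193.0, α = 10.3, σ_y = 1780 → σ = 511 MPa, n = 3.48
Smallest n: candidate Q with n = 1.24.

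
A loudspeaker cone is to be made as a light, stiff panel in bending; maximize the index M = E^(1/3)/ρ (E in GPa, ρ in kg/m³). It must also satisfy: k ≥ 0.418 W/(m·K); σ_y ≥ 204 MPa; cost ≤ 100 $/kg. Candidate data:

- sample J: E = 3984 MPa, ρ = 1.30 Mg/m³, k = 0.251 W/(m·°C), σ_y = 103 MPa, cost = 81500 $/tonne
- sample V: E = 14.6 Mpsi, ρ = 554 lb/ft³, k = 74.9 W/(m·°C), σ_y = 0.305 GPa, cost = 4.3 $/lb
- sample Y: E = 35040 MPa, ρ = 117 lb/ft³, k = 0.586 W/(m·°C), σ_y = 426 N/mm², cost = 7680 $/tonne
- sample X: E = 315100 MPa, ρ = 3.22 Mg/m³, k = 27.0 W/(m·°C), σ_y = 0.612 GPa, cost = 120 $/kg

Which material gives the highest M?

sample Y

Screen on constraints: k ≥ 0.418 W/(m·K); σ_y ≥ 204 MPa; cost ≤ 100 $/kg. Survivors: sample V, sample Y.
After converting to SI:
  sample V: E = 100.7 GPa, ρ = 8874 kg/m³
  sample Y: E = 35.04 GPa, ρ = 1874 kg/m³
  sample Y: M = 1.75×10⁻³
  sample V: M = 0.524×10⁻³
Sample Y ranks first.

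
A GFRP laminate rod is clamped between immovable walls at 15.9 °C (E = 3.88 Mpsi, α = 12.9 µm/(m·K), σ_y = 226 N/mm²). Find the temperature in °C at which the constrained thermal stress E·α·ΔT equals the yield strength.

671 °C

E = 3.88 Mpsi = 26.75 GPa.
σ_y = 226 N/mm² = 226.0 MPa.
E·α·ΔT = 226.0 MPa ⇒ ΔT = 226.0 / (26.75×10³ × 12.9×10⁻⁶) = 654.9 K.
T = 15.9 + 654.9 = 670.8 °C.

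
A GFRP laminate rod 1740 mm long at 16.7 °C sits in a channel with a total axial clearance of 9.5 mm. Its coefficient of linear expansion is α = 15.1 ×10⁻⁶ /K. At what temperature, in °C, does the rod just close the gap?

378 °C

α·L₀·ΔT = 9.5 mm ⇒ ΔT = 9.5 / (15.1×10⁻⁶ × 1740.0) = 361.6 K.
T = 16.7 + 361.6 = 378.3 °C.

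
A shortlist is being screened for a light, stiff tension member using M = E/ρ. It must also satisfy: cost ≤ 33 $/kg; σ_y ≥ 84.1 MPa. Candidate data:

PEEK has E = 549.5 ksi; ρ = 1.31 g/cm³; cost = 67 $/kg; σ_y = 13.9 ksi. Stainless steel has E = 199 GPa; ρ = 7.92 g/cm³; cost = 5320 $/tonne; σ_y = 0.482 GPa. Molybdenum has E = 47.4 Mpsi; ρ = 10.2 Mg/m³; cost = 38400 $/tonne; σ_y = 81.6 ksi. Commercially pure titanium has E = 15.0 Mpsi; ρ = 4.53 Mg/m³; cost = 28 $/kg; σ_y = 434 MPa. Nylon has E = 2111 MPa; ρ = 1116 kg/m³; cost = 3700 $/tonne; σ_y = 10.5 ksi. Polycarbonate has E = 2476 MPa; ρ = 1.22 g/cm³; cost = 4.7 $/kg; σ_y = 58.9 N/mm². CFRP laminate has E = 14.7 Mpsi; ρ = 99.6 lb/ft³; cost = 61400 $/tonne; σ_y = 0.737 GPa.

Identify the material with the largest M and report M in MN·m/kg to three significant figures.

stainless steel, M = 25.1 MN·m/kg

Screen on constraints: cost ≤ 33 $/kg; σ_y ≥ 84.1 MPa. Survivors: stainless steel, commercially pure titanium.
Putting every candidate on a common basis:
  stainless steel: E = 199.0 GPa, ρ = 7920 kg/m³
  commercially pure titanium: E = 103.4 GPa, ρ = 4530 kg/m³
  stainless steel: M = 25.1 MN·m/kg
  commercially pure titanium: M = 22.8 MN·m/kg
Highest index: stainless steel.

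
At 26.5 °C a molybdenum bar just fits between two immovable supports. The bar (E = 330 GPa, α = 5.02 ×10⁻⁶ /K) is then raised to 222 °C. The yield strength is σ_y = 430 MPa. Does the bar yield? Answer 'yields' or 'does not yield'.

ΔT = 195.5 K. Constrained thermal stress σ = E·α·ΔT = 330.0×10³ MPa × 5.02×10⁻⁶ × 195.5 = 324 MPa (compressive).
Compare to σ_y = 430 MPa: σ < σ_y, so it does not yield.

does not yield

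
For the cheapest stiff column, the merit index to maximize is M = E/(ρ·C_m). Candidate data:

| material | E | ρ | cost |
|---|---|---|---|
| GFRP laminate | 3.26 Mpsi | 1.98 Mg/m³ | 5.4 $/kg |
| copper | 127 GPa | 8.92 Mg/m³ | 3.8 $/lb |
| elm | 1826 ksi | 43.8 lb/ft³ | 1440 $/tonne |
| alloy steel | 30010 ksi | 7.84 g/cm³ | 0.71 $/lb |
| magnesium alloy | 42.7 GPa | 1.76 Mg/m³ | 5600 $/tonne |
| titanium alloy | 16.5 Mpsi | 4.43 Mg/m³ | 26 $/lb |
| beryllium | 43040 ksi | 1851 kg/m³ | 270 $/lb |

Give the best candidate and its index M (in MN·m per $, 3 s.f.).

Convert each candidate to consistent units, then evaluate M:
  GFRP laminate: E = 22.48 GPa, ρ = 1980 kg/m³, cost = 5.400 $/kg
  copper: E = 127.0 GPa, ρ = 8920 kg/m³, cost = 8.377 $/kg
  elm: E = 12.59 GPa, ρ = 701.6 kg/m³, cost = 1.440 $/kg
  alloy steel: E = 206.9 GPa, ρ = 7840 kg/m³, cost = 1.565 $/kg
  magnesium alloy: E = 42.70 GPa, ρ = 1760 kg/m³, cost = 5.600 $/kg
  titanium alloy: E = 113.8 GPa, ρ = 4430 kg/m³, cost = 57.32 $/kg
  beryllium: E = 296.8 GPa, ρ = 1851 kg/m³, cost = 595.2 $/kg
  alloy steel: M = 16.9 MN·m per $
  elm: M = 12.5 MN·m per $
  magnesium alloy: M = 4.33 MN·m per $
  GFRP laminate: M = 2.10 MN·m per $
  copper: M = 1.70 MN·m per $
  titanium alloy: M = 0.448 MN·m per $
  beryllium: M = 0.269 MN·m per $
The maximum is for alloy steel.

alloy steel, M = 16.9 MN·m per $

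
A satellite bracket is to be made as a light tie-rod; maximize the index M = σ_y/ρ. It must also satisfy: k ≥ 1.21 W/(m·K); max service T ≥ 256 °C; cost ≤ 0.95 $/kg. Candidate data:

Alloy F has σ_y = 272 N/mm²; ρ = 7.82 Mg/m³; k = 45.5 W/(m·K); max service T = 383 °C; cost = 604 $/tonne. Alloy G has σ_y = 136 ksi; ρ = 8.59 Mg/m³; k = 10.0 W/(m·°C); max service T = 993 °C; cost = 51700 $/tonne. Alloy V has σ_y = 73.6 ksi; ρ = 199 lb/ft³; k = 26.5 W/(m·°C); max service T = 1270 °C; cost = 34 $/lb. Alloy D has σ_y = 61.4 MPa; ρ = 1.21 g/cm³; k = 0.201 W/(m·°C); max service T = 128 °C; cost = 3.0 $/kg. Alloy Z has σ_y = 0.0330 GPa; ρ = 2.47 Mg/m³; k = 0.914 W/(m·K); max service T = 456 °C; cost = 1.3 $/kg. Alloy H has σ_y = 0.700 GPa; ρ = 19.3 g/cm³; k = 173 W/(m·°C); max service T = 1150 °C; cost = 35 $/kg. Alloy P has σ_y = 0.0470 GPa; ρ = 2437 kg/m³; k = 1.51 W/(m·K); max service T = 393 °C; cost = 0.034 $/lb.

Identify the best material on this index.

alloy F

Screen on constraints: k ≥ 1.21 W/(m·K); max service T ≥ 256 °C; cost ≤ 0.95 $/kg. Survivors: alloy F, alloy P.
In SI units:
  alloy F: σ_y = 272.0 MPa, ρ = 7820 kg/m³
  alloy P: σ_y = 47.00 MPa, ρ = 2437 kg/m³
  alloy F: M = 34.8 kN·m/kg
  alloy P: M = 19.3 kN·m/kg
Alloy F ranks first.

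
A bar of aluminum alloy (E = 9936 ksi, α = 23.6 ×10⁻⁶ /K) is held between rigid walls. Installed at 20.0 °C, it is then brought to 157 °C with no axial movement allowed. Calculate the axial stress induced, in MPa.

E = 9936 ksi = 68.51 GPa.
ΔT = 137.0 K. Constrained thermal stress σ = E·α·ΔT = 68.51×10³ MPa × 23.6×10⁻⁶ × 137.0 = 221 MPa (compressive).

221 MPa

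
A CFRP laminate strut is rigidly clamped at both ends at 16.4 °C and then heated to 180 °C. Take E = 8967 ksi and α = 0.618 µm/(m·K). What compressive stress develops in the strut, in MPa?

E = 8967 ksi = 61.83 GPa.
ΔT = 163.6 K. Constrained thermal stress σ = E·α·ΔT = 61.83×10³ MPa × 0.618×10⁻⁶ × 163.6 = 6.25 MPa (compressive).

6.25 MPa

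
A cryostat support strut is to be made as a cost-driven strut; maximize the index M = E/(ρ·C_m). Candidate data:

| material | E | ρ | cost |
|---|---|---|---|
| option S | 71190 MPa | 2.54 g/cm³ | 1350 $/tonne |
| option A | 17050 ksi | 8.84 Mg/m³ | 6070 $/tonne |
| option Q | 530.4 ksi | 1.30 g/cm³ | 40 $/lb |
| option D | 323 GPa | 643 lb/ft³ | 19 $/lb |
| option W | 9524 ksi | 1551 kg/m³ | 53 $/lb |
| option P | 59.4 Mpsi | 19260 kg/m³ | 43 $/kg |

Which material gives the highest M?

option S

After converting to SI:
  option S: E = 71.19 GPa, ρ = 2540 kg/m³, cost = 1.350 $/kg
  option A: E = 117.6 GPa, ρ = 8840 kg/m³, cost = 6.070 $/kg
  option Q: E = 3.657 GPa, ρ = 1300 kg/m³, cost = 88.18 $/kg
  option D: E = 323.0 GPa, ρ = 10300 kg/m³, cost = 41.89 $/kg
  option W: E = 65.67 GPa, ρ = 1551 kg/m³, cost = 116.8 $/kg
  option P: E = 409.5 GPa, ρ = 19260 kg/m³, cost = 43.00 $/kg
  option S: M = 20.8 MN·m per $
  option A: M = 2.19 MN·m per $
  option D: M = 0.749 MN·m per $
  option P: M = 0.495 MN·m per $
  option W: M = 0.362 MN·m per $
  option Q: M = 0.0319 MN·m per $
Option S has the largest M.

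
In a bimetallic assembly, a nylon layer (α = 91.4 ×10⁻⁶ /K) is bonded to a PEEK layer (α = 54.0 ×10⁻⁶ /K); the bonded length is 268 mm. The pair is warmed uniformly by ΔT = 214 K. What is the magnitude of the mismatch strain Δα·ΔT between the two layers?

Δα = |91.4 − 54.0|×10⁻⁶/K = 37.4×10⁻⁶/K.
Mismatch strain = Δα·ΔT = 37.4×10⁻⁶ × 214.0 = 8.00×10⁻³.

8.00×10⁻³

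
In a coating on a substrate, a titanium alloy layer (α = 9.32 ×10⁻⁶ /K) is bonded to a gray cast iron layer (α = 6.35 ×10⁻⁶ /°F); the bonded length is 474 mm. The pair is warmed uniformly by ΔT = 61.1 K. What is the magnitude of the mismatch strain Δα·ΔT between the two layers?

1.29×10⁻⁴

gray cast iron: α = 6.35×10⁻⁶/°F × 9/5 = 11.4×10⁻⁶/K.
Δα = |9.32 − 11.4|×10⁻⁶/K = 2.11×10⁻⁶/K.
Mismatch strain = Δα·ΔT = 2.11×10⁻⁶ × 61.1 = 1.29×10⁻⁴.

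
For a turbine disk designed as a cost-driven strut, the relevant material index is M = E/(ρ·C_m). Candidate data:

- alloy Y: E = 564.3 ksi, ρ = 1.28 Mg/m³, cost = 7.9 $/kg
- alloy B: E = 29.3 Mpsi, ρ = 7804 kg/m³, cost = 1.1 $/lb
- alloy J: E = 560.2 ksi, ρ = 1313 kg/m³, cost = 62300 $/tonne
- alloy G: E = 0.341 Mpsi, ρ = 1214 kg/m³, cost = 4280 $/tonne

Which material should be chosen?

alloy B

Convert each candidate to consistent units, then evaluate M:
  alloy Y: E = 3.891 GPa, ρ = 1280 kg/m³, cost = 7.900 $/kg
  alloy B: E = 202.0 GPa, ρ = 7804 kg/m³, cost = 2.425 $/kg
  alloy J: E = 3.862 GPa, ρ = 1313 kg/m³, cost = 62.30 $/kg
  alloy G: E = 2.351 GPa, ρ = 1214 kg/m³, cost = 4.280 $/kg
  alloy B: M = 10.7 MN·m per $
  alloy G: M = 0.452 MN·m per $
  alloy Y: M = 0.385 MN·m per $
  alloy J: M = 0.0472 MN·m per $
Alloy B ranks first.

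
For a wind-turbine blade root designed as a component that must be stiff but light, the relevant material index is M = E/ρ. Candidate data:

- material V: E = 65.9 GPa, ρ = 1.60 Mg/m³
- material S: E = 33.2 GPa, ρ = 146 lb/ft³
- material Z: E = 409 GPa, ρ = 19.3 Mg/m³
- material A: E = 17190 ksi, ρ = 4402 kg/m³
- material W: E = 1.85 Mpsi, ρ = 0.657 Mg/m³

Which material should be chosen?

material V

Putting every candidate on a common basis:
  material V: E = 65.90 GPa, ρ = 1600 kg/m³
  material S: E = 33.20 GPa, ρ = 2339 kg/m³
  material Z: E = 409.0 GPa, ρ = 19300 kg/m³
  material A: E = 118.5 GPa, ρ = 4402 kg/m³
  material W: E = 12.76 GPa, ρ = 657.0 kg/m³
  material V: M = 41.2 MN·m/kg
  material A: M = 26.9 MN·m/kg
  material Z: M = 21.2 MN·m/kg
  material W: M = 19.4 MN·m/kg
  material S: M = 14.2 MN·m/kg
Highest index: material V.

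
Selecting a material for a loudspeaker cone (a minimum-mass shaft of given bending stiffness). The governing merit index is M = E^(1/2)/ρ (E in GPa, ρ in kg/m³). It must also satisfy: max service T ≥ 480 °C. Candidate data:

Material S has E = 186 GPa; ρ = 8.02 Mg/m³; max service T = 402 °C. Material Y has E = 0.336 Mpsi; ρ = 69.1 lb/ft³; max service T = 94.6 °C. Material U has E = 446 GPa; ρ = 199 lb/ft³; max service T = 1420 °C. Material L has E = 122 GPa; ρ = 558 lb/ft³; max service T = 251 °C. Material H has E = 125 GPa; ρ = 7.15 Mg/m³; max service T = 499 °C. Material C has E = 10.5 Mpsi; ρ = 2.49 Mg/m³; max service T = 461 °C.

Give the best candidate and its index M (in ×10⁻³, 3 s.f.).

material U, M = 6.63×10⁻³

Screen on constraints: max service T ≥ 480 °C. Survivors: material U, material H.
In SI units:
  material U: E = 446.0 GPa, ρ = 3188 kg/m³
  material H: E = 125.0 GPa, ρ = 7150 kg/m³
  material U: M = 6.63×10⁻³
  material H: M = 1.56×10⁻³
Highest index: material U.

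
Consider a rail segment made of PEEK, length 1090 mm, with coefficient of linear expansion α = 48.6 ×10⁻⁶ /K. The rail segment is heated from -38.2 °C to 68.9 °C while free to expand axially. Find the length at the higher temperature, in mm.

1095.7 mm

ΔT = 68.9 − (-38.2) = 107.1 K.
ΔL = α·L₀·ΔT = 48.6×10⁻⁶ × 1090 mm × 107.1 K = 5.67 mm.
L = L₀ + ΔL = 1090 + 5.67 = 1095.7 mm.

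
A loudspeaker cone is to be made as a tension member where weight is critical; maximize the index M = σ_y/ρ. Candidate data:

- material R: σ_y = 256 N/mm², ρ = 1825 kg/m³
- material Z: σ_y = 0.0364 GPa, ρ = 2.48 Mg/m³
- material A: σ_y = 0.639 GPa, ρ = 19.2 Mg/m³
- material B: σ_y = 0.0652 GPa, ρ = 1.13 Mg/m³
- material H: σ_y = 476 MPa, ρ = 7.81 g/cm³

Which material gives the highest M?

material R

Convert each candidate to consistent units, then evaluate M:
  material R: σ_y = 256.0 MPa, ρ = 1825 kg/m³
  material Z: σ_y = 36.40 MPa, ρ = 2480 kg/m³
  material A: σ_y = 639.0 MPa, ρ = 19200 kg/m³
  material B: σ_y = 65.20 MPa, ρ = 1130 kg/m³
  material H: σ_y = 476.0 MPa, ρ = 7810 kg/m³
  material R: M = 140 kN·m/kg
  material H: M = 60.9 kN·m/kg
  material B: M = 57.7 kN·m/kg
  material A: M = 33.3 kN·m/kg
  material Z: M = 14.7 kN·m/kg
Highest index: material R.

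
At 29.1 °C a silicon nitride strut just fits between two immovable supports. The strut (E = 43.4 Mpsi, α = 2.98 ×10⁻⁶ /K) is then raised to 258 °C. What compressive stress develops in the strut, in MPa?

204 MPa

E = 43.4 Mpsi = 299.2 GPa.
ΔT = 228.9 K. Constrained thermal stress σ = E·α·ΔT = 299.2×10³ MPa × 2.98×10⁻⁶ × 228.9 = 204 MPa (compressive).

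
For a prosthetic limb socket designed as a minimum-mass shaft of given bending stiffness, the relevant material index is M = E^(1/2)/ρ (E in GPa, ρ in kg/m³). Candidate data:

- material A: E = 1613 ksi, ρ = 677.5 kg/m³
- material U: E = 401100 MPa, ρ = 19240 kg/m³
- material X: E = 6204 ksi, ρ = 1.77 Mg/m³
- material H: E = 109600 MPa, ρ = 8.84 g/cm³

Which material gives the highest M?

material A

Normalizing units and computing the index:
  material A: E = 11.12 GPa, ρ = 677.5 kg/m³
  material U: E = 401.1 GPa, ρ = 19240 kg/m³
  material X: E = 42.78 GPa, ρ = 1770 kg/m³
  material H: E = 109.6 GPa, ρ = 8840 kg/m³
  material A: M = 4.92×10⁻³
  material X: M = 3.70×10⁻³
  material H: M = 1.18×10⁻³
  material U: M = 1.04×10⁻³
Material A ranks first.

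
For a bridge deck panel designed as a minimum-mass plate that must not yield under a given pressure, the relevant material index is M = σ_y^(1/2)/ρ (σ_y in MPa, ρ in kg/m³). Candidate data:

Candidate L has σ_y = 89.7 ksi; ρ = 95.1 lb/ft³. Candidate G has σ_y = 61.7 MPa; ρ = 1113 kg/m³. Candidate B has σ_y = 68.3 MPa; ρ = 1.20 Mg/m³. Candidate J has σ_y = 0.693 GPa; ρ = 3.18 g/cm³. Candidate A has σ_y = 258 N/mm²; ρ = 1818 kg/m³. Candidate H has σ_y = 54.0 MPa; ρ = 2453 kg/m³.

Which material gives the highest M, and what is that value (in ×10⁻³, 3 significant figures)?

In SI units:
  candidate L: σ_y = 618.5 MPa, ρ = 1523 kg/m³
  candidate G: σ_y = 61.70 MPa, ρ = 1113 kg/m³
  candidate B: σ_y = 68.30 MPa, ρ = 1200 kg/m³
  candidate J: σ_y = 693.0 MPa, ρ = 3180 kg/m³
  candidate A: σ_y = 258.0 MPa, ρ = 1818 kg/m³
  candidate H: σ_y = 54.00 MPa, ρ = 2453 kg/m³
  candidate L: M = 16.3×10⁻³
  candidate A: M = 8.84×10⁻³
  candidate J: M = 8.28×10⁻³
  candidate G: M = 7.06×10⁻³
  candidate B: M = 6.89×10⁻³
  candidate H: M = 3.00×10⁻³
Highest index: candidate L.

candidate L, M = 16.3×10⁻³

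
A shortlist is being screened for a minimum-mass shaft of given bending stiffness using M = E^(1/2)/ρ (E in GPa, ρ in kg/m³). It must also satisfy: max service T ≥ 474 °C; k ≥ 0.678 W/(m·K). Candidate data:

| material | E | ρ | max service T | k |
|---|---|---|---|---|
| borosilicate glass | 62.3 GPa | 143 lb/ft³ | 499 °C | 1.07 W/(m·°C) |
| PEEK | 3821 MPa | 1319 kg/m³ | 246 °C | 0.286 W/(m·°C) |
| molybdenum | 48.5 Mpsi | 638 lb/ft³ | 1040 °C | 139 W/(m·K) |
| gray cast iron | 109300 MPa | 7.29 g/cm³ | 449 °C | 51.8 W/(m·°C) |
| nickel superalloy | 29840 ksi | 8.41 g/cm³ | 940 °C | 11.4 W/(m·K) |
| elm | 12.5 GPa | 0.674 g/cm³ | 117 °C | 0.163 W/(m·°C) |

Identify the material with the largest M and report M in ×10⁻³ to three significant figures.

borosilicate glass, M = 3.45×10⁻³

Screen on constraints: max service T ≥ 474 °C; k ≥ 0.678 W/(m·K). Survivors: borosilicate glass, molybdenum, nickel superalloy.
Convert each candidate to consistent units, then evaluate M:
  borosilicate glass: E = 62.30 GPa, ρ = 2291 kg/m³
  molybdenum: E = 334.4 GPa, ρ = 10220 kg/m³
  nickel superalloy: E = 205.7 GPa, ρ = 8410 kg/m³
  borosilicate glass: M = 3.45×10⁻³
  molybdenum: M = 1.79×10⁻³
  nickel superalloy: M = 1.71×10⁻³
Highest index: borosilicate glass.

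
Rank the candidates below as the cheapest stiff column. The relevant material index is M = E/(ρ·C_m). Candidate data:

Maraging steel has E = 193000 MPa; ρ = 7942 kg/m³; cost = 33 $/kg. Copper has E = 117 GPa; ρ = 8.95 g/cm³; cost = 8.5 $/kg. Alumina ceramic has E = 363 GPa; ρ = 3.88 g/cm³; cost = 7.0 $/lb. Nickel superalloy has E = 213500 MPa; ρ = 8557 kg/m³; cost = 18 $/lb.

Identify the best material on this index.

Putting every candidate on a common basis:
  maraging steel: E = 193.0 GPa, ρ = 7942 kg/m³, cost = 33.00 $/kg
  copper: E = 117.0 GPa, ρ = 8950 kg/m³, cost = 8.500 $/kg
  alumina ceramic: E = 363.0 GPa, ρ = 3880 kg/m³, cost = 15.43 $/kg
  nickel superalloy: E = 213.5 GPa, ρ = 8557 kg/m³, cost = 39.68 $/kg
  alumina ceramic: M = 6.06 MN·m per $
  copper: M = 1.54 MN·m per $
  maraging steel: M = 0.736 MN·m per $
  nickel superalloy: M = 0.629 MN·m per $
The maximum is for alumina ceramic.

alumina ceramic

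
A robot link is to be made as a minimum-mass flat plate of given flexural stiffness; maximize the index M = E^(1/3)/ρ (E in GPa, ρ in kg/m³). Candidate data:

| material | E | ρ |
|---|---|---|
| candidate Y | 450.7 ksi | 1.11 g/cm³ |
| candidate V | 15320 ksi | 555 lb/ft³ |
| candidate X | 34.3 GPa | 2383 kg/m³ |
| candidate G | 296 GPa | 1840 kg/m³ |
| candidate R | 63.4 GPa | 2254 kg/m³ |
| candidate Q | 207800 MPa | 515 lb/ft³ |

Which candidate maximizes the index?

In SI units:
  candidate Y: E = 3.107 GPa, ρ = 1110 kg/m³
  candidate V: E = 105.6 GPa, ρ = 8890 kg/m³
  candidate X: E = 34.30 GPa, ρ = 2383 kg/m³
  candidate G: E = 296.0 GPa, ρ = 1840 kg/m³
  candidate R: E = 63.40 GPa, ρ = 2254 kg/m³
  candidate Q: E = 207.8 GPa, ρ = 8250 kg/m³
  candidate G: M = 3.62×10⁻³
  candidate R: M = 1.77×10⁻³
  candidate X: M = 1.36×10⁻³
  candidate Y: M = 1.31×10⁻³
  candidate Q: M = 0.718×10⁻³
  candidate V: M = 0.532×10⁻³
Candidate G ranks first.

candidate G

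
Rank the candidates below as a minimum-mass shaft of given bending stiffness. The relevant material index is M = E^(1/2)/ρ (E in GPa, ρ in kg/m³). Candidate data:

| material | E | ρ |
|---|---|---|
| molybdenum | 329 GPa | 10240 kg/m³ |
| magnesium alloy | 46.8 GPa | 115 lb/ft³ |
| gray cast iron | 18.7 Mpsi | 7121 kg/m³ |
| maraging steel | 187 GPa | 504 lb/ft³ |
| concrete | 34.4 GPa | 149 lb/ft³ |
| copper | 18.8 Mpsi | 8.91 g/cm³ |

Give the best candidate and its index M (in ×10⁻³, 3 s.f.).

magnesium alloy, M = 3.71×10⁻³

In SI units:
  molybdenum: E = 329.0 GPa, ρ = 10240 kg/m³
  magnesium alloy: E = 46.80 GPa, ρ = 1842 kg/m³
  gray cast iron: E = 128.9 GPa, ρ = 7121 kg/m³
  maraging steel: E = 187.0 GPa, ρ = 8073 kg/m³
  concrete: E = 34.40 GPa, ρ = 2387 kg/m³
  copper: E = 129.6 GPa, ρ = 8910 kg/m³
  magnesium alloy: M = 3.71×10⁻³
  concrete: M = 2.46×10⁻³
  molybdenum: M = 1.77×10⁻³
  maraging steel: M = 1.69×10⁻³
  gray cast iron: M = 1.59×10⁻³
  copper: M = 1.28×10⁻³
The maximum is for magnesium alloy.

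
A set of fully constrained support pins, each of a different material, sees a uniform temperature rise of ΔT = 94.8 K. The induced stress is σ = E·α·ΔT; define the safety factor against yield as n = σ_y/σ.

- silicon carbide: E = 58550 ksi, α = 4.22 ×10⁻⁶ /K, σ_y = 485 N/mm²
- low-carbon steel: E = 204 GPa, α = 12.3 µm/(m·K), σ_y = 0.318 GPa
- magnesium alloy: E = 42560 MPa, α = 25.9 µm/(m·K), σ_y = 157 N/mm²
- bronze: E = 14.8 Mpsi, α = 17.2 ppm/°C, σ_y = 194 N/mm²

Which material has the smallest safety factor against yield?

Converting E to GPa, α to ×10⁻⁶/K, σ_y to MPa, then σ and n for each:
  silicon carbide: E = 403.7, α = 4.22, σ_y = 485.0 → σ = 161 MPa, n = 3.00
  low-carbon steel: E = 204.0, α = 12.3, σ_y = 318.0 → σ = 238 MPa, n = 1.34
  magnesium alloy: E = 42.56, α = 25.9, σ_y = 157.0 → σ = 104 MPa, n = 1.50
  bronze: E = 102.0, α = 17.2, σ_y = 194.0 → σ = 166 MPa, n = 1.17
Smallest n: bronze with n = 1.17.

bronze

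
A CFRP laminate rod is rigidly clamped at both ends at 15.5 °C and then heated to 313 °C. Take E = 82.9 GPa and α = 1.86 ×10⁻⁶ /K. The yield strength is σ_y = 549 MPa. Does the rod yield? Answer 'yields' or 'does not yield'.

does not yield

ΔT = 297.5 K. Constrained thermal stress σ = E·α·ΔT = 82.90×10³ MPa × 1.86×10⁻⁶ × 297.5 = 45.9 MPa (compressive).
Compare to σ_y = 549 MPa: σ < σ_y, so it does not yield.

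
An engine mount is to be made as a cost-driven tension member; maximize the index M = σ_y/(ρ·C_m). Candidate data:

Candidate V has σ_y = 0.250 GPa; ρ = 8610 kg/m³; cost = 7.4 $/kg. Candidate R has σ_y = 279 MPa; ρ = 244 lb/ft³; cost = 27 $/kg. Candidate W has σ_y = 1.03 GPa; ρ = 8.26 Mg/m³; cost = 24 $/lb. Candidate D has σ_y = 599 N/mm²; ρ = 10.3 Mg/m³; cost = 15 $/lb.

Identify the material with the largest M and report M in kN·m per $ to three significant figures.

candidate V, M = 3.92 kN·m per $

In SI units:
  candidate V: σ_y = 250.0 MPa, ρ = 8610 kg/m³, cost = 7.400 $/kg
  candidate R: σ_y = 279.0 MPa, ρ = 3909 kg/m³, cost = 27.00 $/kg
  candidate W: σ_y = 1030 MPa, ρ = 8260 kg/m³, cost = 52.91 $/kg
  candidate D: σ_y = 599.0 MPa, ρ = 10300 kg/m³, cost = 33.07 $/kg
  candidate V: M = 3.92 kN·m per $
  candidate R: M = 2.64 kN·m per $
  candidate W: M = 2.36 kN·m per $
  candidate D: M = 1.76 kN·m per $
Candidate V has the largest M.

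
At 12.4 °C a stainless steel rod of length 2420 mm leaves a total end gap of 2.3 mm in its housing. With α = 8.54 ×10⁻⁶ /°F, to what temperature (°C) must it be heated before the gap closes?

α = 8.54×10⁻⁶/°F × 9/5 = 15.4×10⁻⁶/K.
α·L₀·ΔT = 2.3 mm ⇒ ΔT = 2.3 / (15.4×10⁻⁶ × 2420.0) = 61.83 K.
T = 12.4 + 61.83 = 74.23 °C.

74.2 °C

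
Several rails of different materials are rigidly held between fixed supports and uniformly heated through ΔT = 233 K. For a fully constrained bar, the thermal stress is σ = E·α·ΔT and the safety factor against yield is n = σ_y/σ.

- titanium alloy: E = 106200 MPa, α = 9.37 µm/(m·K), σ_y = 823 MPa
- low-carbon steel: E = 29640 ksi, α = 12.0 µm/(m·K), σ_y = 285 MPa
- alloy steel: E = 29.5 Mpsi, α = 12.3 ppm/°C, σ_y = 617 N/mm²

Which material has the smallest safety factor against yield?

low-carbon steel

Per material, after unit conversion:
  titanium alloy: E = 106.2, α = 9.37, σ_y = 823.0 → σ = 232 MPa, n = 3.55
  low-carbon steel: E = 204.4, α = 12.0, σ_y = 285.0 → σ = 571 MPa, n = 0.499
  alloy steel: E = 203.4, α = 12.3, σ_y = 617.0 → σ = 583 MPa, n = 1.06
Smallest n: low-carbon steel with n = 0.499.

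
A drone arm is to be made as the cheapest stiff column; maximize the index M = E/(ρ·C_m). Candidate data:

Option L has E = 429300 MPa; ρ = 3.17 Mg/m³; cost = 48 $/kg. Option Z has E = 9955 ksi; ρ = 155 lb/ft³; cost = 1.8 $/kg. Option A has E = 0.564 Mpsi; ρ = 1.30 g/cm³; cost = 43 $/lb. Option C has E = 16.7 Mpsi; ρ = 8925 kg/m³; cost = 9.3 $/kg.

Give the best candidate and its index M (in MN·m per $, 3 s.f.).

After converting to SI:
  option L: E = 429.3 GPa, ρ = 3170 kg/m³, cost = 48.00 $/kg
  option Z: E = 68.64 GPa, ρ = 2483 kg/m³, cost = 1.800 $/kg
  option A: E = 3.889 GPa, ρ = 1300 kg/m³, cost = 94.80 $/kg
  option C: E = 115.1 GPa, ρ = 8925 kg/m³, cost = 9.300 $/kg
  option Z: M = 15.4 MN·m per $
  option L: M = 2.82 MN·m per $
  option C: M = 1.39 MN·m per $
  option A: M = 0.0316 MN·m per $
Option Z has the largest M.

option Z, M = 15.4 MN·m per $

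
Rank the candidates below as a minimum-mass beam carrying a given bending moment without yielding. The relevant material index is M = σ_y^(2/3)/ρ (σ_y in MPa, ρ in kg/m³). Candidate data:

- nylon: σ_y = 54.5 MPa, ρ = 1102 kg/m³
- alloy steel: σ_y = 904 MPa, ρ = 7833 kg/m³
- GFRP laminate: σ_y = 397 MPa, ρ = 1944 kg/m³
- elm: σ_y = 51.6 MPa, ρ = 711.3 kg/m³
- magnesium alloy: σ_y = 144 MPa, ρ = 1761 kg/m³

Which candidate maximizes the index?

GFRP laminate

Evaluate M for each candidate:
  GFRP laminate: M = 27.8×10⁻³
  elm: M = 19.5×10⁻³
  magnesium alloy: M = 15.6×10⁻³
  nylon: M = 13.0×10⁻³
  alloy steel: M = 11.9×10⁻³
GFRP laminate ranks first.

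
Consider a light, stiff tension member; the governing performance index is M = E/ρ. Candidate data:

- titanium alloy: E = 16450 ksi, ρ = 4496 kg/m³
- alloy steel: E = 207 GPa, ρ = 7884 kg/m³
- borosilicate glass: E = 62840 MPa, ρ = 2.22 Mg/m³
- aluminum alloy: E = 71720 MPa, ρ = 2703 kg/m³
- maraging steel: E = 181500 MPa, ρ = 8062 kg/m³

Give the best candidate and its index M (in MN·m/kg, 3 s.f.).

After converting to SI:
  titanium alloy: E = 113.4 GPa, ρ = 4496 kg/m³
  alloy steel: E = 207.0 GPa, ρ = 7884 kg/m³
  borosilicate glass: E = 62.84 GPa, ρ = 2220 kg/m³
  aluminum alloy: E = 71.72 GPa, ρ = 2703 kg/m³
  maraging steel: E = 181.5 GPa, ρ = 8062 kg/m³
  borosilicate glass: M = 28.3 MN·m/kg
  aluminum alloy: M = 26.5 MN·m/kg
  alloy steel: M = 26.3 MN·m/kg
  titanium alloy: M = 25.2 MN·m/kg
  maraging steel: M = 22.5 MN·m/kg
Highest index: borosilicate glass.

borosilicate glass, M = 28.3 MN·m/kg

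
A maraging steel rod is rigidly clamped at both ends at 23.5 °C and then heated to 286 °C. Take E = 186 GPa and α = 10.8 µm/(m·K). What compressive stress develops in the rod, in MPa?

527 MPa

ΔT = 262.5 K. Constrained thermal stress σ = E·α·ΔT = 186.0×10³ MPa × 10.8×10⁻⁶ × 262.5 = 527 MPa (compressive).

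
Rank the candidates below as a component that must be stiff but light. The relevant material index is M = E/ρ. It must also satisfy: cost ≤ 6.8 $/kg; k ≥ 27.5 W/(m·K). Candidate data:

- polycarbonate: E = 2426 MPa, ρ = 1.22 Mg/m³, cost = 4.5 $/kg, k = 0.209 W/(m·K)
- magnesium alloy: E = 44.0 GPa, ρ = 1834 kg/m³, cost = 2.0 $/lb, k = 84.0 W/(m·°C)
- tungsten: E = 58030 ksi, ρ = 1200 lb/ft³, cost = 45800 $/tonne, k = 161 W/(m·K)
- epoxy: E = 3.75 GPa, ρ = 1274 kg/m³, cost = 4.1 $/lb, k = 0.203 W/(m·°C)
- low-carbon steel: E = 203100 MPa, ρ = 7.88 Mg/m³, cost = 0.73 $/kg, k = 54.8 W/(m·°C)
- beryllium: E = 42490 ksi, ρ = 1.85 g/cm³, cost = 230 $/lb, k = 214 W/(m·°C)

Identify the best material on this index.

Screen on constraints: cost ≤ 6.8 $/kg; k ≥ 27.5 W/(m·K). Survivors: magnesium alloy, low-carbon steel.
Convert each candidate to consistent units, then evaluate M:
  magnesium alloy: E = 44.00 GPa, ρ = 1834 kg/m³
  low-carbon steel: E = 203.1 GPa, ρ = 7880 kg/m³
  low-carbon steel: M = 25.8 MN·m/kg
  magnesium alloy: M = 24.0 MN·m/kg
The maximum is for low-carbon steel.

low-carbon steel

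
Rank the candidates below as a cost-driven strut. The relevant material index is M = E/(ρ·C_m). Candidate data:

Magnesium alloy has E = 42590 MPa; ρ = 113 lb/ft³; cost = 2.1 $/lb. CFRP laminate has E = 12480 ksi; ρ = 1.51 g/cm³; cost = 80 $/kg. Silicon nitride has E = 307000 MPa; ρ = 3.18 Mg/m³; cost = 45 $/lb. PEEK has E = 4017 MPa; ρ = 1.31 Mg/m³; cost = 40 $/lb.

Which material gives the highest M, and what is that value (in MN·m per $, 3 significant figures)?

magnesium alloy, M = 5.08 MN·m per $

Convert each candidate to consistent units, then evaluate M:
  magnesium alloy: E = 42.59 GPa, ρ = 1810 kg/m³, cost = 4.630 $/kg
  CFRP laminate: E = 86.05 GPa, ρ = 1510 kg/m³, cost = 80.00 $/kg
  silicon nitride: E = 307.0 GPa, ρ = 3180 kg/m³, cost = 99.21 $/kg
  PEEK: E = 4.017 GPa, ρ = 1310 kg/m³, cost = 88.18 $/kg
  magnesium alloy: M = 5.08 MN·m per $
  silicon nitride: M = 0.973 MN·m per $
  CFRP laminate: M = 0.712 MN·m per $
  PEEK: M = 0.0348 MN·m per $
The maximum is for magnesium alloy.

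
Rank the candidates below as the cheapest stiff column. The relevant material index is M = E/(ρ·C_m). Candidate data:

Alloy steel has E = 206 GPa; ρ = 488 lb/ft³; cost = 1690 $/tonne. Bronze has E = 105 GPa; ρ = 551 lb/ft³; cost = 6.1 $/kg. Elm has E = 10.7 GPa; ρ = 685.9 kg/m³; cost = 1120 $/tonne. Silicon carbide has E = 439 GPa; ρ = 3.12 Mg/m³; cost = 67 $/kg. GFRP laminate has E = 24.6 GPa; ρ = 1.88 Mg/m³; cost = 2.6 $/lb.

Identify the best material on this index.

alloy steel

In SI units:
  alloy steel: E = 206.0 GPa, ρ = 7817 kg/m³, cost = 1.690 $/kg
  bronze: E = 105.0 GPa, ρ = 8826 kg/m³, cost = 6.100 $/kg
  elm: E = 10.70 GPa, ρ = 685.9 kg/m³, cost = 1.120 $/kg
  silicon carbide: E = 439.0 GPa, ρ = 3120 kg/m³, cost = 67.00 $/kg
  GFRP laminate: E = 24.60 GPa, ρ = 1880 kg/m³, cost = 5.732 $/kg
  alloy steel: M = 15.6 MN·m per $
  elm: M = 13.9 MN·m per $
  GFRP laminate: M = 2.28 MN·m per $
  silicon carbide: M = 2.10 MN·m per $
  bronze: M = 1.95 MN·m per $
Alloy steel has the largest M.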